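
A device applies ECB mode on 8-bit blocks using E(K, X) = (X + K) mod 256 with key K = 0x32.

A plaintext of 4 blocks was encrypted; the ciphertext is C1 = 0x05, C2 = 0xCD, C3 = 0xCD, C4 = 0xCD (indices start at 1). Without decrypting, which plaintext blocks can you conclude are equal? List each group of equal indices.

ECB encrypts each block independently with the same key, so equal ciphertext blocks imply equal plaintext blocks.
C2 = C3 = C4 = 0xCD, so P2 = P3 = P4.

P2 = P3 = P4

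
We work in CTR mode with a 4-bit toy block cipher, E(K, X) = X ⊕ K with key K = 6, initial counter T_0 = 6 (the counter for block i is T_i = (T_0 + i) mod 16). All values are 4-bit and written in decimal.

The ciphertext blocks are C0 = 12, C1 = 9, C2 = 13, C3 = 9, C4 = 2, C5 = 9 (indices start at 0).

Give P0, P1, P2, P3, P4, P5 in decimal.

CTR decryption: S_i = E(K, T_i) where T_i is the counter for block i; P_i = C_i ⊕ S_i.
P0: T = 6, S = E(K, T) = 0; 12 ⊕ 0 = 12.
P1: T = 7, S = E(K, T) = 1; 9 ⊕ 1 = 8.
P2: T = 8, S = E(K, T) = 14; 13 ⊕ 14 = 3.
P3: T = 9, S = E(K, T) = 15; 9 ⊕ 15 = 6.
P4: T = 10, S = E(K, T) = 12; 2 ⊕ 12 = 14.
P5: T = 11, S = E(K, T) = 13; 9 ⊕ 13 = 4.

P0 = 12, P1 = 8, P2 = 3, P3 = 6, P4 = 14, P5 = 4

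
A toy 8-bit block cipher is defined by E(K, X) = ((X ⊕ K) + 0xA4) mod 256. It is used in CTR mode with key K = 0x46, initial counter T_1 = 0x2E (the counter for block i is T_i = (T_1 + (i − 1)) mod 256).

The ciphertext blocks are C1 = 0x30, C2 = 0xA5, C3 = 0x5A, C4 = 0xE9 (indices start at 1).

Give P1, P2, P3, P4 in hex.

CTR decryption: S_i = E(K, T_i) where T_i is the counter for block i; P_i = C_i ⊕ S_i.
P1: T = 0x2E, S = E(K, T) = 0x0C; 0x30 ⊕ 0x0C = 0x3C.
P2: T = 0x2F, S = E(K, T) = 0x0D; 0xA5 ⊕ 0x0D = 0xA8.
P3: T = 0x30, S = E(K, T) = 0x1A; 0x5A ⊕ 0x1A = 0x40.
P4: T = 0x31, S = E(K, T) = 0x1B; 0xE9 ⊕ 0x1B = 0xF2.

P1 = 0x3C, P2 = 0xA8, P3 = 0x40, P4 = 0xF2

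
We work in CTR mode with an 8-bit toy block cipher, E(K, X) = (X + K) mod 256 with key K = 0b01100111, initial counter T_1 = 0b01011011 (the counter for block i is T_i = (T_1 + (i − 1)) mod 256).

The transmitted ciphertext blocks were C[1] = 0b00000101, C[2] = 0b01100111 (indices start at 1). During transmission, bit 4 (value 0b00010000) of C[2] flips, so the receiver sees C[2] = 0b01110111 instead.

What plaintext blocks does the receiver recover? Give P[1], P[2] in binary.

CTR decryption: S_i = E(K, T_i) where T_i is the counter for block i; P_i = C_i ⊕ S_i.
Only C[2] changed, to 0b01110111. In CTR, a change in C_i flips the same bit in P_i only; the keystream is unaffected. Decrypting the received ciphertext:
P[1]: T = 0b01011011, S = E(K, T) = 0b11000010; 0b00000101 ⊕ 0b11000010 = 0b11000111.
P[2]: T = 0b01011100, S = E(K, T) = 0b11000011; 0b01110111 ⊕ 0b11000011 = 0b10110100.
Blocks that differ from the original plaintext: P[2].

P[1] = 0b11000111, P[2] = 0b10110100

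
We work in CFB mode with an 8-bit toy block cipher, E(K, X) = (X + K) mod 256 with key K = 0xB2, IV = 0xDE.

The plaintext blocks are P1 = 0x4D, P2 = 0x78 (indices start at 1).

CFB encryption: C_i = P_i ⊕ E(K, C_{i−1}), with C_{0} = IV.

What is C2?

C2 = 0xF7

C1: E(K, 0xDE) = 0x90; 0x4D ⊕ 0x90 = 0xDD.
C2: E(K, 0xDD) = 0x8F; 0x78 ⊕ 0x8F = 0xF7.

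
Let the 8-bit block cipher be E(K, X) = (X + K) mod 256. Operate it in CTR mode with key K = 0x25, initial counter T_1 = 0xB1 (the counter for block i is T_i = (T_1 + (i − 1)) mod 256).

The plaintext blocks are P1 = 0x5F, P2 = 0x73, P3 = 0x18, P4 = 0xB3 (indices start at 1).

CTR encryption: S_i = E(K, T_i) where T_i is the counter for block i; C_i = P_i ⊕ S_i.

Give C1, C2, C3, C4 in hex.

C1: T = 0xB1, S = E(K, T) = 0xD6; 0x5F ⊕ 0xD6 = 0x89.
C2: T = 0xB2, S = E(K, T) = 0xD7; 0x73 ⊕ 0xD7 = 0xA4.
C3: T = 0xB3, S = E(K, T) = 0xD8; 0x18 ⊕ 0xD8 = 0xC0.
C4: T = 0xB4, S = E(K, T) = 0xD9; 0xB3 ⊕ 0xD9 = 0x6A.

C1 = 0x89, C2 = 0xA4, C3 = 0xC0, C4 = 0x6A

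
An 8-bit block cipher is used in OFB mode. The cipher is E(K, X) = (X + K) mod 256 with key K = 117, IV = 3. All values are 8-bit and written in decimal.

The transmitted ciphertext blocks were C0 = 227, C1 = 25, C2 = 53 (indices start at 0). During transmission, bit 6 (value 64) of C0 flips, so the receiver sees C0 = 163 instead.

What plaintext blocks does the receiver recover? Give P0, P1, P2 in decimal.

OFB decryption: S_i = E(K, S_{i−1}) with S_{−1} = IV; P_i = C_i ⊕ S_i.
Only C0 changed, to 163. In OFB, a change in C_i flips the same bit in P_i only; the keystream is unaffected. Decrypting the received ciphertext:
P0: S = E(K, 3) = 120; 163 ⊕ 120 = 219.
P1: S = E(K, 120) = 237; 25 ⊕ 237 = 244.
P2: S = E(K, 237) = 98; 53 ⊕ 98 = 87.
Blocks that differ from the original plaintext: P0.

P0 = 219, P1 = 244, P2 = 87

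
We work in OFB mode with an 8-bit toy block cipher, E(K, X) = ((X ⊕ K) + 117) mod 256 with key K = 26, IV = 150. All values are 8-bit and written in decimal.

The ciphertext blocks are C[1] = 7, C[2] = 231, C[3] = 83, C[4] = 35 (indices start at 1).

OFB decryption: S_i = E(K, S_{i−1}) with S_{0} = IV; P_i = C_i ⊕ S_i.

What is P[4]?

P[1]: S = E(K, 150) = 1; 7 ⊕ 1 = 6.
P[2]: S = E(K, 1) = 144; 231 ⊕ 144 = 119.
P[3]: S = E(K, 144) = 255; 83 ⊕ 255 = 172.
P[4]: S = E(K, 255) = 90; 35 ⊕ 90 = 121.

P[4] = 121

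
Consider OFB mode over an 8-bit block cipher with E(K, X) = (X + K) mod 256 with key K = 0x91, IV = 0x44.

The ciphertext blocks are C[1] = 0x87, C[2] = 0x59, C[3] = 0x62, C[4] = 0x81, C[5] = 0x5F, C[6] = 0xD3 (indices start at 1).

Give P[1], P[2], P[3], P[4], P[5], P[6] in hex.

OFB decryption: S_i = E(K, S_{i−1}) with S_{0} = IV; P_i = C_i ⊕ S_i.
P[1]: S = E(K, 0x44) = 0xD5; 0x87 ⊕ 0xD5 = 0x52.
P[2]: S = E(K, 0xD5) = 0x66; 0x59 ⊕ 0x66 = 0x3F.
P[3]: S = E(K, 0x66) = 0xF7; 0x62 ⊕ 0xF7 = 0x95.
P[4]: S = E(K, 0xF7) = 0x88; 0x81 ⊕ 0x88 = 0x09.
P[5]: S = E(K, 0x88) = 0x19; 0x5F ⊕ 0x19 = 0x46.
P[6]: S = E(K, 0x19) = 0xAA; 0xD3 ⊕ 0xAA = 0x79.

P[1] = 0x52, P[2] = 0x3F, P[3] = 0x95, P[4] = 0x09, P[5] = 0x46, P[6] = 0x79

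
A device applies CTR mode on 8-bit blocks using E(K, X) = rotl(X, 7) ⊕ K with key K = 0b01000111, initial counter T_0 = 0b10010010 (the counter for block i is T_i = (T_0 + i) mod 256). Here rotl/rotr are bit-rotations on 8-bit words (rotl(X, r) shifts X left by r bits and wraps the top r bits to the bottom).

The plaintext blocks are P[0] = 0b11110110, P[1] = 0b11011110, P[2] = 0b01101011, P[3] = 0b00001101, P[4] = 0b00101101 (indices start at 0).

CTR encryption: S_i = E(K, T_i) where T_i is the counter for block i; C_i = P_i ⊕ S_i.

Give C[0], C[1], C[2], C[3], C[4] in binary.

C[0]: T = 0b10010010, S = E(K, T) = 0b00001110; 0b11110110 ⊕ 0b00001110 = 0b11111000.
C[1]: T = 0b10010011, S = E(K, T) = 0b10001110; 0b11011110 ⊕ 0b10001110 = 0b01010000.
C[2]: T = 0b10010100, S = E(K, T) = 0b00001101; 0b01101011 ⊕ 0b00001101 = 0b01100110.
C[3]: T = 0b10010101, S = E(K, T) = 0b10001101; 0b00001101 ⊕ 0b10001101 = 0b10000000.
C[4]: T = 0b10010110, S = E(K, T) = 0b00001100; 0b00101101 ⊕ 0b00001100 = 0b00100001.

C[0] = 0b11111000, C[1] = 0b01010000, C[2] = 0b01100110, C[3] = 0b10000000, C[4] = 0b00100001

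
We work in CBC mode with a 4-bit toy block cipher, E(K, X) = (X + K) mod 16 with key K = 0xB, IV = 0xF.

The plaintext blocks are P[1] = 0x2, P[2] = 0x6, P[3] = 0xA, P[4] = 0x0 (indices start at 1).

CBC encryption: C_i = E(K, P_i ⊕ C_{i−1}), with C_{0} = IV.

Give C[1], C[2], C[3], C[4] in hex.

C[1]: P[1] ⊕ 0xF = 0xD; E(K, 0xD) = 0x8.
C[2]: P[2] ⊕ 0x8 = 0xE; E(K, 0xE) = 0x9.
C[3]: P[3] ⊕ 0x9 = 0x3; E(K, 0x3) = 0xE.
C[4]: P[4] ⊕ 0xE = 0xE; E(K, 0xE) = 0x9.

C[1] = 0x8, C[2] = 0x9, C[3] = 0xE, C[4] = 0x9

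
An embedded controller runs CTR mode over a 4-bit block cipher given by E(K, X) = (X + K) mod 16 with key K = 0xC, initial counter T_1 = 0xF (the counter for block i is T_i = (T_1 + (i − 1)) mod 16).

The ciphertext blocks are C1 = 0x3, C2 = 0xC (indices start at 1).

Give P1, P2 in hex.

CTR decryption: S_i = E(K, T_i) where T_i is the counter for block i; P_i = C_i ⊕ S_i.
P1: T = 0xF, S = E(K, T) = 0xB; 0x3 ⊕ 0xB = 0x8.
P2: T = 0x0, S = E(K, T) = 0xC; 0xC ⊕ 0xC = 0x0.

P1 = 0x8, P2 = 0x0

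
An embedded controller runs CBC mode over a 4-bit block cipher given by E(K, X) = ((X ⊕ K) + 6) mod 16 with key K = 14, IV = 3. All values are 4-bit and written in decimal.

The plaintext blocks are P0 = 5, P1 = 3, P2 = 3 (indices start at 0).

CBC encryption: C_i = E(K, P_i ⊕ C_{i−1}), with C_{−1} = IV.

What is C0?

C0 = 14

C0: P0 ⊕ 3 = 6; E(K, 6) = 14.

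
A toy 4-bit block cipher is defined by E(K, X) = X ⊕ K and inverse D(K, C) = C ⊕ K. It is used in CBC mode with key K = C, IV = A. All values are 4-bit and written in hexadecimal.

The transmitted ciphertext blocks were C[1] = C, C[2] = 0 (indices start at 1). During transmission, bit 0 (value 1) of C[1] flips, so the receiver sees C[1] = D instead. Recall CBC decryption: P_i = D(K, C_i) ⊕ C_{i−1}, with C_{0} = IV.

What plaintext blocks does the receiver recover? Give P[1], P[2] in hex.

Only C[1] changed, to D. In CBC, a change in C_i garbles P_i and flips the same bit in P_{i+1}. Decrypting the received ciphertext:
P[1]: D(K, D) = 1; 1 ⊕ A = B.
P[2]: D(K, 0) = C; C ⊕ D = 1.
Blocks that differ from the original plaintext: P[1], P[2].

P[1] = B, P[2] = 1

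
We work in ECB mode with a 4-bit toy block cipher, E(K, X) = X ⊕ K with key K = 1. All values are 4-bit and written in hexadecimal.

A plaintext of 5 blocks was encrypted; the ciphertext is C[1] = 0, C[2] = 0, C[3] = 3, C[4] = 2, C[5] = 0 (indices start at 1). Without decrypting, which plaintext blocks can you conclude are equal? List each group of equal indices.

P[1] = P[2] = P[5]

ECB encrypts each block independently with the same key, so equal ciphertext blocks imply equal plaintext blocks.
C[1] = C[2] = C[5] = 0, so P[1] = P[2] = P[5].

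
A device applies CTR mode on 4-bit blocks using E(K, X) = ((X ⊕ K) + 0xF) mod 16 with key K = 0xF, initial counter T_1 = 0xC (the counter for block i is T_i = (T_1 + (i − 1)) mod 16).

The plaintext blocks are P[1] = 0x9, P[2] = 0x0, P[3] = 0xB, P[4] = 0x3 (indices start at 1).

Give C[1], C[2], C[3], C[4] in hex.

C[1] = 0xB, C[2] = 0x1, C[3] = 0xB, C[4] = 0xC

CTR encryption: S_i = E(K, T_i) where T_i is the counter for block i; C_i = P_i ⊕ S_i.
C[1]: T = 0xC, S = E(K, T) = 0x2; 0x9 ⊕ 0x2 = 0xB.
C[2]: T = 0xD, S = E(K, T) = 0x1; 0x0 ⊕ 0x1 = 0x1.
C[3]: T = 0xE, S = E(K, T) = 0x0; 0xB ⊕ 0x0 = 0xB.
C[4]: T = 0xF, S = E(K, T) = 0xF; 0x3 ⊕ 0xF = 0xC.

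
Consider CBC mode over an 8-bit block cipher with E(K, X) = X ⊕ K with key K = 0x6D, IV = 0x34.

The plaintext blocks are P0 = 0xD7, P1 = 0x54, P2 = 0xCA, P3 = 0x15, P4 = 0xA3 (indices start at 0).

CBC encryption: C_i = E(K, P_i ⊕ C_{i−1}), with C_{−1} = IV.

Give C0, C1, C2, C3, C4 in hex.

C0 = 0x8E, C1 = 0xB7, C2 = 0x10, C3 = 0x68, C4 = 0xA6

C0: P0 ⊕ 0x34 = 0xE3; E(K, 0xE3) = 0x8E.
C1: P1 ⊕ 0x8E = 0xDA; E(K, 0xDA) = 0xB7.
C2: P2 ⊕ 0xB7 = 0x7D; E(K, 0x7D) = 0x10.
C3: P3 ⊕ 0x10 = 0x05; E(K, 0x05) = 0x68.
C4: P4 ⊕ 0x68 = 0xCB; E(K, 0xCB) = 0xA6.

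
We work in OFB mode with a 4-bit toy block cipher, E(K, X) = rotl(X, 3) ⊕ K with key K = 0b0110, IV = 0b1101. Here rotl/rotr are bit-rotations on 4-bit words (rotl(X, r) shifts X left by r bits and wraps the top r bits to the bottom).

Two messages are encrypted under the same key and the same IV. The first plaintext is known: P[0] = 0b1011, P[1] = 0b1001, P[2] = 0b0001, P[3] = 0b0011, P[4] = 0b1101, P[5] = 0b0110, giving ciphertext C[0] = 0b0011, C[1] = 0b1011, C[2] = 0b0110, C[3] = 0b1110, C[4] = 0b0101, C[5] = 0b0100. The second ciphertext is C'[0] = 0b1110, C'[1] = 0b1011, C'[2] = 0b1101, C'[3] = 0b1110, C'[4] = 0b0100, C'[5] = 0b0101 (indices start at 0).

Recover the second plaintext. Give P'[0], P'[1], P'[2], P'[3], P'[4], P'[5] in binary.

P'[0] = 0b0110, P'[1] = 0b1001, P'[2] = 0b1010, P'[3] = 0b0011, P'[4] = 0b1100, P'[5] = 0b0111

In OFB with a reused IV, both messages share the same keystream S_i, so C_i ⊕ C'_i = P_i ⊕ P'_i and thus P'_i = P_i ⊕ C_i ⊕ C'_i.
P'[0]: 0b1011 ⊕ 0b0011 ⊕ 0b1110 = 0b0110.
P'[1]: 0b1001 ⊕ 0b1011 ⊕ 0b1011 = 0b1001.
P'[2]: 0b0001 ⊕ 0b0110 ⊕ 0b1101 = 0b1010.
P'[3]: 0b0011 ⊕ 0b1110 ⊕ 0b1110 = 0b0011.
P'[4]: 0b1101 ⊕ 0b0101 ⊕ 0b0100 = 0b1100.
P'[5]: 0b0110 ⊕ 0b0100 ⊕ 0b0101 = 0b0111.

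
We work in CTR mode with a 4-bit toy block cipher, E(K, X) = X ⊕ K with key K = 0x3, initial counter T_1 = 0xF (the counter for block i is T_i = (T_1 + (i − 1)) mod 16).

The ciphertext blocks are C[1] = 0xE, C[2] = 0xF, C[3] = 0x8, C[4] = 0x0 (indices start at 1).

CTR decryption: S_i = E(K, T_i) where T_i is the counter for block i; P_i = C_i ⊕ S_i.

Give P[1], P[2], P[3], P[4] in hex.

P[1] = 0x2, P[2] = 0xC, P[3] = 0xA, P[4] = 0x1

P[1]: T = 0xF, S = E(K, T) = 0xC; 0xE ⊕ 0xC = 0x2.
P[2]: T = 0x0, S = E(K, T) = 0x3; 0xF ⊕ 0x3 = 0xC.
P[3]: T = 0x1, S = E(K, T) = 0x2; 0x8 ⊕ 0x2 = 0xA.
P[4]: T = 0x2, S = E(K, T) = 0x1; 0x0 ⊕ 0x1 = 0x1.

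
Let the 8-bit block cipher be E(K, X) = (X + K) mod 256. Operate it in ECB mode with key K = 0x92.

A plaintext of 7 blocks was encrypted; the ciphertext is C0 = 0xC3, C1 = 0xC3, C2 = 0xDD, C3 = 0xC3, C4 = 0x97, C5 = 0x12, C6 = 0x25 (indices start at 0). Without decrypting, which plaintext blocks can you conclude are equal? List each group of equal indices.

ECB encrypts each block independently with the same key, so equal ciphertext blocks imply equal plaintext blocks.
C0 = C1 = C3 = 0xC3, so P0 = P1 = P3.

P0 = P1 = P3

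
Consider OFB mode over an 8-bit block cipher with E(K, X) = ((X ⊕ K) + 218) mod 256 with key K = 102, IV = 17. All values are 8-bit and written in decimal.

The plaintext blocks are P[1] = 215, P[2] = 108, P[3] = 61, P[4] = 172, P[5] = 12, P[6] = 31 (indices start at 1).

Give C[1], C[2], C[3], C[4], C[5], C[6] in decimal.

OFB encryption: S_i = E(K, S_{i−1}) with S_{0} = IV; C_i = P_i ⊕ S_i.
C[1]: S = E(K, 17) = 81; 215 ⊕ 81 = 134.
C[2]: S = E(K, 81) = 17; 108 ⊕ 17 = 125.
C[3]: S = E(K, 17) = 81; 61 ⊕ 81 = 108.
C[4]: S = E(K, 81) = 17; 172 ⊕ 17 = 189.
C[5]: S = E(K, 17) = 81; 12 ⊕ 81 = 93.
C[6]: S = E(K, 81) = 17; 31 ⊕ 17 = 14.

C[1] = 134, C[2] = 125, C[3] = 108, C[4] = 189, C[5] = 93, C[6] = 14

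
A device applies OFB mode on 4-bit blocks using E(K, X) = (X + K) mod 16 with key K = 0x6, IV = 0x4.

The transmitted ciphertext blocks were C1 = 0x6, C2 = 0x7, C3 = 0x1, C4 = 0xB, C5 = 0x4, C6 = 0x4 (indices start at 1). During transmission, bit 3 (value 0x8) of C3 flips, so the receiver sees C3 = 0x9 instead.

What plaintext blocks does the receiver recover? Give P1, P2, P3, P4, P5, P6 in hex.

OFB decryption: S_i = E(K, S_{i−1}) with S_{0} = IV; P_i = C_i ⊕ S_i.
Only C3 changed, to 0x9. In OFB, a change in C_i flips the same bit in P_i only; the keystream is unaffected. Decrypting the received ciphertext:
P1: S = E(K, 0x4) = 0xA; 0x6 ⊕ 0xA = 0xC.
P2: S = E(K, 0xA) = 0x0; 0x7 ⊕ 0x0 = 0x7.
P3: S = E(K, 0x0) = 0x6; 0x9 ⊕ 0x6 = 0xF.
P4: S = E(K, 0x6) = 0xC; 0xB ⊕ 0xC = 0x7.
P5: S = E(K, 0xC) = 0x2; 0x4 ⊕ 0x2 = 0x6.
P6: S = E(K, 0x2) = 0x8; 0x4 ⊕ 0x8 = 0xC.
Blocks that differ from the original plaintext: P3.

P1 = 0xC, P2 = 0x7, P3 = 0xF, P4 = 0x7, P5 = 0x6, P6 = 0xC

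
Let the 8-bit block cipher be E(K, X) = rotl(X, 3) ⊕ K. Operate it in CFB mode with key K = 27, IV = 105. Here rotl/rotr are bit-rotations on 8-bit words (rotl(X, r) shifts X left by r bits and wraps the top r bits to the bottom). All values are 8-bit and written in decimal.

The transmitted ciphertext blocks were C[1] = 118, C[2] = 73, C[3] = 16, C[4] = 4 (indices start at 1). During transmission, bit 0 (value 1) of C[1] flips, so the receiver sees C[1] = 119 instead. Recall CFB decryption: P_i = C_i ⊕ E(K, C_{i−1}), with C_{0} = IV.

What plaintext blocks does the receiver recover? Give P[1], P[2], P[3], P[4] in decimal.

P[1] = 39, P[2] = 233, P[3] = 65, P[4] = 159

Only C[1] changed, to 119. In CFB, a change in C_i flips the same bit in P_i and garbles P_{i+1}. Decrypting the received ciphertext:
P[1]: E(K, 105) = 80; 119 ⊕ 80 = 39.
P[2]: E(K, 119) = 160; 73 ⊕ 160 = 233.
P[3]: E(K, 73) = 81; 16 ⊕ 81 = 65.
P[4]: E(K, 16) = 155; 4 ⊕ 155 = 159.
Blocks that differ from the original plaintext: P[1], P[2].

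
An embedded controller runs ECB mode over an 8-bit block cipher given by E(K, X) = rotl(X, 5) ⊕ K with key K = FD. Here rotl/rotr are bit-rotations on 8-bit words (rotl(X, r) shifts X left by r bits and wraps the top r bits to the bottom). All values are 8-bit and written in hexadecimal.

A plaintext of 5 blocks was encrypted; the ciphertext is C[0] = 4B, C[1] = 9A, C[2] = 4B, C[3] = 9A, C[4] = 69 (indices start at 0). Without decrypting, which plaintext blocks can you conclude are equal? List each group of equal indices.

ECB encrypts each block independently with the same key, so equal ciphertext blocks imply equal plaintext blocks.
C[0] = C[2] = 4B, so P[0] = P[2].
C[1] = C[3] = 9A, so P[1] = P[3].

P[0] = P[2]; P[1] = P[3]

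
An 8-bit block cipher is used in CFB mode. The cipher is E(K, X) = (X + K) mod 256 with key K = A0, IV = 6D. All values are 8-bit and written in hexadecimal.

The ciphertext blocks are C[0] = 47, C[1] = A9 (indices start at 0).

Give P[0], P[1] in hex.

P[0] = 4A, P[1] = 4E

CFB decryption: P_i = C_i ⊕ E(K, C_{i−1}), with C_{−1} = IV.
P[0]: E(K, 6D) = 0D; 47 ⊕ 0D = 4A.
P[1]: E(K, 47) = E7; A9 ⊕ E7 = 4E.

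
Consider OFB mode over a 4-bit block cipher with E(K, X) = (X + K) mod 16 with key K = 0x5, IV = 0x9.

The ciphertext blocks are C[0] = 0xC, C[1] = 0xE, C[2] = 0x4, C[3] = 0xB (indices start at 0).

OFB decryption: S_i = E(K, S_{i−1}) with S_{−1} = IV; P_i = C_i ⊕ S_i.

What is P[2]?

P[0]: S = E(K, 0x9) = 0xE; 0xC ⊕ 0xE = 0x2.
P[1]: S = E(K, 0xE) = 0x3; 0xE ⊕ 0x3 = 0xD.
P[2]: S = E(K, 0x3) = 0x8; 0x4 ⊕ 0x8 = 0xC.

P[2] = 0xC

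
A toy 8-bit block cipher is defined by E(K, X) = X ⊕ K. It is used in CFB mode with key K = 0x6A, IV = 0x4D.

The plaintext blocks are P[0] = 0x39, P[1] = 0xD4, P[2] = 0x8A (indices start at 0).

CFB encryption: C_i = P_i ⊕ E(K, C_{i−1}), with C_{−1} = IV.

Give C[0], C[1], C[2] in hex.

C[0]: E(K, 0x4D) = 0x27; 0x39 ⊕ 0x27 = 0x1E.
C[1]: E(K, 0x1E) = 0x74; 0xD4 ⊕ 0x74 = 0xA0.
C[2]: E(K, 0xA0) = 0xCA; 0x8A ⊕ 0xCA = 0x40.

C[0] = 0x1E, C[1] = 0xA0, C[2] = 0x40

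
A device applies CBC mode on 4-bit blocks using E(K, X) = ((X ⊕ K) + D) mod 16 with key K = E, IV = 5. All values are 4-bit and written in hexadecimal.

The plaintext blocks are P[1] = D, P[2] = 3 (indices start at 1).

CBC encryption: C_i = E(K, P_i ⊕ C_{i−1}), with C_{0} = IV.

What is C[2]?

C[1]: P[1] ⊕ 5 = 8; E(K, 8) = 3.
C[2]: P[2] ⊕ 3 = 0; E(K, 0) = B.

C[2] = B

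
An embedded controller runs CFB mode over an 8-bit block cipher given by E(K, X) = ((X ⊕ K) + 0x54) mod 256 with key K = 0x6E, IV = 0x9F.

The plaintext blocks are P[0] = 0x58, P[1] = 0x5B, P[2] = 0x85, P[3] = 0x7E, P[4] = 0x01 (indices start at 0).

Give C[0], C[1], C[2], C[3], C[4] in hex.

CFB encryption: C_i = P_i ⊕ E(K, C_{i−1}), with C_{−1} = IV.
C[0]: E(K, 0x9F) = 0x45; 0x58 ⊕ 0x45 = 0x1D.
C[1]: E(K, 0x1D) = 0xC7; 0x5B ⊕ 0xC7 = 0x9C.
C[2]: E(K, 0x9C) = 0x46; 0x85 ⊕ 0x46 = 0xC3.
C[3]: E(K, 0xC3) = 0x01; 0x7E ⊕ 0x01 = 0x7F.
C[4]: E(K, 0x7F) = 0x65; 0x01 ⊕ 0x65 = 0x64.

C[0] = 0x1D, C[1] = 0x9C, C[2] = 0xC3, C[3] = 0x7F, C[4] = 0x64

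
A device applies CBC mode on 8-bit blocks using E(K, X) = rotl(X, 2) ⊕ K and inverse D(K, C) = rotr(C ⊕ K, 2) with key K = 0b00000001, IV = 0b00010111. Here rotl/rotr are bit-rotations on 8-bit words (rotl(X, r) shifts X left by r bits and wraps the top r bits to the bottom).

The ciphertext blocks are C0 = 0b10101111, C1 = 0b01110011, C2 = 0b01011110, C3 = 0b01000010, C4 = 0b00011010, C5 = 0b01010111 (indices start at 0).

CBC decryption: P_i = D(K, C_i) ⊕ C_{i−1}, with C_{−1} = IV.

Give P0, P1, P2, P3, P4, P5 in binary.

P0 = 0b10111100, P1 = 0b00110011, P2 = 0b10100100, P3 = 0b10001110, P4 = 0b10000100, P5 = 0b10001111

P0: D(K, 0b10101111) = 0b10101011; 0b10101011 ⊕ 0b00010111 = 0b10111100.
P1: D(K, 0b01110011) = 0b10011100; 0b10011100 ⊕ 0b10101111 = 0b00110011.
P2: D(K, 0b01011110) = 0b11010111; 0b11010111 ⊕ 0b01110011 = 0b10100100.
P3: D(K, 0b01000010) = 0b11010000; 0b11010000 ⊕ 0b01011110 = 0b10001110.
P4: D(K, 0b00011010) = 0b11000110; 0b11000110 ⊕ 0b01000010 = 0b10000100.
P5: D(K, 0b01010111) = 0b10010101; 0b10010101 ⊕ 0b00011010 = 0b10001111.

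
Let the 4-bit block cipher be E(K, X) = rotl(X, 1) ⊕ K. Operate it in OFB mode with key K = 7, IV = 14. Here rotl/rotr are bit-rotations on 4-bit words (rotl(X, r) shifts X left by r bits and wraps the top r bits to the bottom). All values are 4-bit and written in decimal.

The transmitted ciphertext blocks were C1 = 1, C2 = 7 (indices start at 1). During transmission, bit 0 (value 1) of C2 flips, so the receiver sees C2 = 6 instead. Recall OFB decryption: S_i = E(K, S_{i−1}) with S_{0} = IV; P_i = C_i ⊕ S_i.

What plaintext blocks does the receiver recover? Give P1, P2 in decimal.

Only C2 changed, to 6. In OFB, a change in C_i flips the same bit in P_i only; the keystream is unaffected. Decrypting the received ciphertext:
P1: S = E(K, 14) = 10; 1 ⊕ 10 = 11.
P2: S = E(K, 10) = 2; 6 ⊕ 2 = 4.
Blocks that differ from the original plaintext: P2.

P1 = 11, P2 = 4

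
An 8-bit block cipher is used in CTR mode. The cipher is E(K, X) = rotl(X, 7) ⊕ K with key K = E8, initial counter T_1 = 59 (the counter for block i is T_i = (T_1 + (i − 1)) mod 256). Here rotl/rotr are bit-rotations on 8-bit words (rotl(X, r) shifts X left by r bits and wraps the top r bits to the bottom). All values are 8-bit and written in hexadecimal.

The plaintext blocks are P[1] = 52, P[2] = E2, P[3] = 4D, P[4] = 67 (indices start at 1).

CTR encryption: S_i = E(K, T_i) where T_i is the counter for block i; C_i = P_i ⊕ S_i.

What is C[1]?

C[1] = 16

C[1]: T = 59, S = E(K, T) = 44; 52 ⊕ 44 = 16.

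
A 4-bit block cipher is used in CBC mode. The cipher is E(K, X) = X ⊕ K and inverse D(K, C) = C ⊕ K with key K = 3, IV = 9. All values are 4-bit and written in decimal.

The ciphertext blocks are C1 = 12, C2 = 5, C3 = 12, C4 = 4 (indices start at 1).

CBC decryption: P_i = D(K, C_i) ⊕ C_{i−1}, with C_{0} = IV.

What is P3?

P3 = 10

P3: D(K, 12) = 15; 15 ⊕ 5 = 10.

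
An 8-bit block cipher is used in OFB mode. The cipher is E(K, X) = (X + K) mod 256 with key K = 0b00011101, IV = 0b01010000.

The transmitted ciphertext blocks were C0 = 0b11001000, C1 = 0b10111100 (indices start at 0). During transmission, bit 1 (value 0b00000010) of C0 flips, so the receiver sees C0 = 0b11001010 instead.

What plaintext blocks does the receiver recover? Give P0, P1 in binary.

P0 = 0b10100111, P1 = 0b00110110

OFB decryption: S_i = E(K, S_{i−1}) with S_{−1} = IV; P_i = C_i ⊕ S_i.
Only C0 changed, to 0b11001010. In OFB, a change in C_i flips the same bit in P_i only; the keystream is unaffected. Decrypting the received ciphertext:
P0: S = E(K, 0b01010000) = 0b01101101; 0b11001010 ⊕ 0b01101101 = 0b10100111.
P1: S = E(K, 0b01101101) = 0b10001010; 0b10111100 ⊕ 0b10001010 = 0b00110110.
Blocks that differ from the original plaintext: P0.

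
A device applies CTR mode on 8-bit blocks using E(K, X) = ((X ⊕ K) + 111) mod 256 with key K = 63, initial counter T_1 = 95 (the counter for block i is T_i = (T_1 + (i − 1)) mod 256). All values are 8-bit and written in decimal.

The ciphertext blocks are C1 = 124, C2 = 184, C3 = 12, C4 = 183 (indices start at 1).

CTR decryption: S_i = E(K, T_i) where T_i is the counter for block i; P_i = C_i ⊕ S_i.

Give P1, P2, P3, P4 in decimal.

P1 = 179, P2 = 118, P3 = 193, P4 = 123

P1: T = 95, S = E(K, T) = 207; 124 ⊕ 207 = 179.
P2: T = 96, S = E(K, T) = 206; 184 ⊕ 206 = 118.
P3: T = 97, S = E(K, T) = 205; 12 ⊕ 205 = 193.
P4: T = 98, S = E(K, T) = 204; 183 ⊕ 204 = 123.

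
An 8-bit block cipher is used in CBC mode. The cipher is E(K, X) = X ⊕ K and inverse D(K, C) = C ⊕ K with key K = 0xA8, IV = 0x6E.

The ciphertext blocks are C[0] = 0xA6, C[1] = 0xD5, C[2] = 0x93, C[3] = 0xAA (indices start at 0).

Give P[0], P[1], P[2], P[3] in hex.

P[0] = 0x60, P[1] = 0xDB, P[2] = 0xEE, P[3] = 0x91

CBC decryption: P_i = D(K, C_i) ⊕ C_{i−1}, with C_{−1} = IV.
P[0]: D(K, 0xA6) = 0x0E; 0x0E ⊕ 0x6E = 0x60.
P[1]: D(K, 0xD5) = 0x7D; 0x7D ⊕ 0xA6 = 0xDB.
P[2]: D(K, 0x93) = 0x3B; 0x3B ⊕ 0xD5 = 0xEE.
P[3]: D(K, 0xAA) = 0x02; 0x02 ⊕ 0x93 = 0x91.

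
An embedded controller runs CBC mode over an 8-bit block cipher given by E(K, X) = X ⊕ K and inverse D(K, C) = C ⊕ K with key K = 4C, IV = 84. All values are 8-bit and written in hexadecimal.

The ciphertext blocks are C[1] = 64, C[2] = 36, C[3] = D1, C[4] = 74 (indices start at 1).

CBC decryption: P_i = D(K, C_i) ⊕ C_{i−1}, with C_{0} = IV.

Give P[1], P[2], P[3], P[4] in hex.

P[1] = AC, P[2] = 1E, P[3] = AB, P[4] = E9

P[1]: D(K, 64) = 28; 28 ⊕ 84 = AC.
P[2]: D(K, 36) = 7A; 7A ⊕ 64 = 1E.
P[3]: D(K, D1) = 9D; 9D ⊕ 36 = AB.
P[4]: D(K, 74) = 38; 38 ⊕ D1 = E9.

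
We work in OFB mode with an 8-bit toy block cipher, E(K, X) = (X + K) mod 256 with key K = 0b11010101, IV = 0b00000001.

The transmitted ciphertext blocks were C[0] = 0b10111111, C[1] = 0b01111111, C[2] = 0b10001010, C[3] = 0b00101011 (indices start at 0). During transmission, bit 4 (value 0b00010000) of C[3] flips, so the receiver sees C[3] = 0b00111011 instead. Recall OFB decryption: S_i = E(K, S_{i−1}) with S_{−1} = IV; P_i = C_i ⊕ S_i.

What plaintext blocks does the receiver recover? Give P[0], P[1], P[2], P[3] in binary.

P[0] = 0b01101001, P[1] = 0b11010100, P[2] = 0b00001010, P[3] = 0b01101110

Only C[3] changed, to 0b00111011. In OFB, a change in C_i flips the same bit in P_i only; the keystream is unaffected. Decrypting the received ciphertext:
P[0]: S = E(K, 0b00000001) = 0b11010110; 0b10111111 ⊕ 0b11010110 = 0b01101001.
P[1]: S = E(K, 0b11010110) = 0b10101011; 0b01111111 ⊕ 0b10101011 = 0b11010100.
P[2]: S = E(K, 0b10101011) = 0b10000000; 0b10001010 ⊕ 0b10000000 = 0b00001010.
P[3]: S = E(K, 0b10000000) = 0b01010101; 0b00111011 ⊕ 0b01010101 = 0b01101110.
Blocks that differ from the original plaintext: P[3].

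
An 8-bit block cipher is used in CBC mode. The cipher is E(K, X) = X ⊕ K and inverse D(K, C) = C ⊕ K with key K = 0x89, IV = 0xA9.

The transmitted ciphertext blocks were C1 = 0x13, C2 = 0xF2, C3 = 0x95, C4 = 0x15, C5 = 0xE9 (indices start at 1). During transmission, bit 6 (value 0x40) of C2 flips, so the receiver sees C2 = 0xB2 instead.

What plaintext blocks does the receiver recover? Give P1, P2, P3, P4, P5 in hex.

P1 = 0x33, P2 = 0x28, P3 = 0xAE, P4 = 0x09, P5 = 0x75

CBC decryption: P_i = D(K, C_i) ⊕ C_{i−1}, with C_{0} = IV.
Only C2 changed, to 0xB2. In CBC, a change in C_i garbles P_i and flips the same bit in P_{i+1}. Decrypting the received ciphertext:
P1: D(K, 0x13) = 0x9A; 0x9A ⊕ 0xA9 = 0x33.
P2: D(K, 0xB2) = 0x3B; 0x3B ⊕ 0x13 = 0x28.
P3: D(K, 0x95) = 0x1C; 0x1C ⊕ 0xB2 = 0xAE.
P4: D(K, 0x15) = 0x9C; 0x9C ⊕ 0x95 = 0x09.
P5: D(K, 0xE9) = 0x60; 0x60 ⊕ 0x15 = 0x75.
Blocks that differ from the original plaintext: P2, P3.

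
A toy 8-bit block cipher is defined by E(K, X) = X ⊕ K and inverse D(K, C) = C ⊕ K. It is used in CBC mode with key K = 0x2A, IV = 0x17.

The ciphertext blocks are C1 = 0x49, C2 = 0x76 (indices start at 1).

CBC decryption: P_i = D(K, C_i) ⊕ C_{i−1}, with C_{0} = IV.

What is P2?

P2 = 0x15

P2: D(K, 0x76) = 0x5C; 0x5C ⊕ 0x49 = 0x15.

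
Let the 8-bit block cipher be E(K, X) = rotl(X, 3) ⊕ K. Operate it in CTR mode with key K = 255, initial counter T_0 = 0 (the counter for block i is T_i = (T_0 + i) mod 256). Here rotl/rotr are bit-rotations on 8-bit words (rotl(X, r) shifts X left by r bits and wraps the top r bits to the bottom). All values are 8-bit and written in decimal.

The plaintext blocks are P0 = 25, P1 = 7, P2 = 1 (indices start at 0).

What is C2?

CTR encryption: S_i = E(K, T_i) where T_i is the counter for block i; C_i = P_i ⊕ S_i.
C0: T = 0, S = E(K, T) = 255; 25 ⊕ 255 = 230.
C1: T = 1, S = E(K, T) = 247; 7 ⊕ 247 = 240.
C2: T = 2, S = E(K, T) = 239; 1 ⊕ 239 = 238.

C2 = 238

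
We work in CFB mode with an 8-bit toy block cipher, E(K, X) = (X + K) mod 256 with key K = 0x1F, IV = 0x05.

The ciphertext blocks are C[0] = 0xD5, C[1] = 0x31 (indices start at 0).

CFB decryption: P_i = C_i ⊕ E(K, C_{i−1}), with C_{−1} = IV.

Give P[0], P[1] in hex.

P[0]: E(K, 0x05) = 0x24; 0xD5 ⊕ 0x24 = 0xF1.
P[1]: E(K, 0xD5) = 0xF4; 0x31 ⊕ 0xF4 = 0xC5.

P[0] = 0xF1, P[1] = 0xC5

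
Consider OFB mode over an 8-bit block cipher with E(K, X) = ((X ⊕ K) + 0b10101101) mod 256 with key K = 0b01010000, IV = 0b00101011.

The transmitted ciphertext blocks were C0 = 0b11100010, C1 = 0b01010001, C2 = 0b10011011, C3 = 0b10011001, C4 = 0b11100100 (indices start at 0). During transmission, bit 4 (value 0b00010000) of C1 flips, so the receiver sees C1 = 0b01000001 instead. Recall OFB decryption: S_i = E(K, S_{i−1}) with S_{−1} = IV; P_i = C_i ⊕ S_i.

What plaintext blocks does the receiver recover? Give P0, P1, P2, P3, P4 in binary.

Only C1 changed, to 0b01000001. In OFB, a change in C_i flips the same bit in P_i only; the keystream is unaffected. Decrypting the received ciphertext:
P0: S = E(K, 0b00101011) = 0b00101000; 0b11100010 ⊕ 0b00101000 = 0b11001010.
P1: S = E(K, 0b00101000) = 0b00100101; 0b01000001 ⊕ 0b00100101 = 0b01100100.
P2: S = E(K, 0b00100101) = 0b00100010; 0b10011011 ⊕ 0b00100010 = 0b10111001.
P3: S = E(K, 0b00100010) = 0b00011111; 0b10011001 ⊕ 0b00011111 = 0b10000110.
P4: S = E(K, 0b00011111) = 0b11111100; 0b11100100 ⊕ 0b11111100 = 0b00011000.
Blocks that differ from the original plaintext: P1.

P0 = 0b11001010, P1 = 0b01100100, P2 = 0b10111001, P3 = 0b10000110, P4 = 0b00011000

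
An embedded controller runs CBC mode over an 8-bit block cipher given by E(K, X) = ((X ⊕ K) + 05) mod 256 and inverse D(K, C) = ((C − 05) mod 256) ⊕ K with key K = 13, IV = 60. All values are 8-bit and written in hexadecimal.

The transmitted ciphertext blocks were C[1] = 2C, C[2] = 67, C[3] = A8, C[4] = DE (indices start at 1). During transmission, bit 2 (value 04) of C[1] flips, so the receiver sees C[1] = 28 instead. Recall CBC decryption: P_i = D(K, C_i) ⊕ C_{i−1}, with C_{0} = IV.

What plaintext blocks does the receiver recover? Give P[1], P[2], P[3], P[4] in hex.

P[1] = 50, P[2] = 59, P[3] = D7, P[4] = 62

Only C[1] changed, to 28. In CBC, a change in C_i garbles P_i and flips the same bit in P_{i+1}. Decrypting the received ciphertext:
P[1]: D(K, 28) = 30; 30 ⊕ 60 = 50.
P[2]: D(K, 67) = 71; 71 ⊕ 28 = 59.
P[3]: D(K, A8) = B0; B0 ⊕ 67 = D7.
P[4]: D(K, DE) = CA; CA ⊕ A8 = 62.
Blocks that differ from the original plaintext: P[1], P[2].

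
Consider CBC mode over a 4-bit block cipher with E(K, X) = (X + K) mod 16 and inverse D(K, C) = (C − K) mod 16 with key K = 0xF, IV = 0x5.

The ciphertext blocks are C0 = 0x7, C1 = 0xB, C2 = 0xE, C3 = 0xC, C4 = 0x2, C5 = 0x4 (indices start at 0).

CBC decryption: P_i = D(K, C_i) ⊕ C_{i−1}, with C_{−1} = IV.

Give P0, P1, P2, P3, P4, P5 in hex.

P0: D(K, 0x7) = 0x8; 0x8 ⊕ 0x5 = 0xD.
P1: D(K, 0xB) = 0xC; 0xC ⊕ 0x7 = 0xB.
P2: D(K, 0xE) = 0xF; 0xF ⊕ 0xB = 0x4.
P3: D(K, 0xC) = 0xD; 0xD ⊕ 0xE = 0x3.
P4: D(K, 0x2) = 0x3; 0x3 ⊕ 0xC = 0xF.
P5: D(K, 0x4) = 0x5; 0x5 ⊕ 0x2 = 0x7.

P0 = 0xD, P1 = 0xB, P2 = 0x4, P3 = 0x3, P4 = 0xF, P5 = 0x7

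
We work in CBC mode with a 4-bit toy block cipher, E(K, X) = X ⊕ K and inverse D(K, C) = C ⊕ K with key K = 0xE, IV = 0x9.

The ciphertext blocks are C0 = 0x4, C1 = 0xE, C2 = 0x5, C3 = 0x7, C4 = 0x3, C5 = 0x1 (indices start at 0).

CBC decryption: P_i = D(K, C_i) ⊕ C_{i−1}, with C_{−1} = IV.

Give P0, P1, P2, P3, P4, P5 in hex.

P0: D(K, 0x4) = 0xA; 0xA ⊕ 0x9 = 0x3.
P1: D(K, 0xE) = 0x0; 0x0 ⊕ 0x4 = 0x4.
P2: D(K, 0x5) = 0xB; 0xB ⊕ 0xE = 0x5.
P3: D(K, 0x7) = 0x9; 0x9 ⊕ 0x5 = 0xC.
P4: D(K, 0x3) = 0xD; 0xD ⊕ 0x7 = 0xA.
P5: D(K, 0x1) = 0xF; 0xF ⊕ 0x3 = 0xC.

P0 = 0x3, P1 = 0x4, P2 = 0x5, P3 = 0xC, P4 = 0xA, P5 = 0xC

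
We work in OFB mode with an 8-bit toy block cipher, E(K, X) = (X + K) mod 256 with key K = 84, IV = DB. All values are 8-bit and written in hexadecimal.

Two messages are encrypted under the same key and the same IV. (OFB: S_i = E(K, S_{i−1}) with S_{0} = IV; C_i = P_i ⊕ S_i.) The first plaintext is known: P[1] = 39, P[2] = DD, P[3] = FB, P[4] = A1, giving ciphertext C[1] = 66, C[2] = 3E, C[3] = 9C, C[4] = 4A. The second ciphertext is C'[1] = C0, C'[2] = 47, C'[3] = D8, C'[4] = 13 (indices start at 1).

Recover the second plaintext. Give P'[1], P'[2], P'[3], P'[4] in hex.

P'[1] = 9F, P'[2] = A4, P'[3] = BF, P'[4] = F8

In OFB with a reused IV, both messages share the same keystream S_i, so C_i ⊕ C'_i = P_i ⊕ P'_i and thus P'_i = P_i ⊕ C_i ⊕ C'_i.
P'[1]: 39 ⊕ 66 ⊕ C0 = 9F.
P'[2]: DD ⊕ 3E ⊕ 47 = A4.
P'[3]: FB ⊕ 9C ⊕ D8 = BF.
P'[4]: A1 ⊕ 4A ⊕ 13 = F8.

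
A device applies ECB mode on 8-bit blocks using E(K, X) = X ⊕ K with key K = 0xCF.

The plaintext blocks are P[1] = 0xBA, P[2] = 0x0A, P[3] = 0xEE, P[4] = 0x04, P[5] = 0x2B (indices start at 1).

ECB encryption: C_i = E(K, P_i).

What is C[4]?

C[4]: E(K, 0x04) = 0xCB.

C[4] = 0xCB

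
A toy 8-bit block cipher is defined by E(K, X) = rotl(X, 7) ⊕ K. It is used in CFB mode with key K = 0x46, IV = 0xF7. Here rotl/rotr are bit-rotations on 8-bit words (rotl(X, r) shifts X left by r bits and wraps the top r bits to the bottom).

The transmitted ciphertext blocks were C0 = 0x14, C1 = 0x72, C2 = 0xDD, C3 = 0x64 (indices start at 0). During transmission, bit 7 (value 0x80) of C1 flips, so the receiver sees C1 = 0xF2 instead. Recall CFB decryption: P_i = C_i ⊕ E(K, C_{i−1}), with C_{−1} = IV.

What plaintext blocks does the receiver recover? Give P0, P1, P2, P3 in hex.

Only C1 changed, to 0xF2. In CFB, a change in C_i flips the same bit in P_i and garbles P_{i+1}. Decrypting the received ciphertext:
P0: E(K, 0xF7) = 0xBD; 0x14 ⊕ 0xBD = 0xA9.
P1: E(K, 0x14) = 0x4C; 0xF2 ⊕ 0x4C = 0xBE.
P2: E(K, 0xF2) = 0x3F; 0xDD ⊕ 0x3F = 0xE2.
P3: E(K, 0xDD) = 0xA8; 0x64 ⊕ 0xA8 = 0xCC.
Blocks that differ from the original plaintext: P1, P2.

P0 = 0xA9, P1 = 0xBE, P2 = 0xE2, P3 = 0xCC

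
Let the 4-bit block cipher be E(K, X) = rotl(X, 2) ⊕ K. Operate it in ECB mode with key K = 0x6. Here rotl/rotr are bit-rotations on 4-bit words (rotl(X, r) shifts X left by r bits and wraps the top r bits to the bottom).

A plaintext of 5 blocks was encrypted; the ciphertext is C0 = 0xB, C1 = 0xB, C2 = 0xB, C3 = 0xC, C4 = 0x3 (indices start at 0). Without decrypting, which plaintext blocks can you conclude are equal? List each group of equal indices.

P0 = P1 = P2

ECB encrypts each block independently with the same key, so equal ciphertext blocks imply equal plaintext blocks.
C0 = C1 = C2 = 0xB, so P0 = P1 = P2.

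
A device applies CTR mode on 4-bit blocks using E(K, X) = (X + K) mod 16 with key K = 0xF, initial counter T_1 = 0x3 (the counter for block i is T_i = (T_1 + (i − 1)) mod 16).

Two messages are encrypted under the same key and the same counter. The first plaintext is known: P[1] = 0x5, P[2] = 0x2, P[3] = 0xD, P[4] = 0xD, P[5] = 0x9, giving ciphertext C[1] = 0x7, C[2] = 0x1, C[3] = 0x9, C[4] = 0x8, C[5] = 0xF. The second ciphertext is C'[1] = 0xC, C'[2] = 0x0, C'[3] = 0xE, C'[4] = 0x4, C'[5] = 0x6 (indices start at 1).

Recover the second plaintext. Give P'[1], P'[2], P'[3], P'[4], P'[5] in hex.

In CTR with a reused counter, both messages share the same keystream S_i, so C_i ⊕ C'_i = P_i ⊕ P'_i and thus P'_i = P_i ⊕ C_i ⊕ C'_i.
P'[1]: 0x5 ⊕ 0x7 ⊕ 0xC = 0xE.
P'[2]: 0x2 ⊕ 0x1 ⊕ 0x0 = 0x3.
P'[3]: 0xD ⊕ 0x9 ⊕ 0xE = 0xA.
P'[4]: 0xD ⊕ 0x8 ⊕ 0x4 = 0x1.
P'[5]: 0x9 ⊕ 0xF ⊕ 0x6 = 0x0.

P'[1] = 0xE, P'[2] = 0x3, P'[3] = 0xA, P'[4] = 0x1, P'[5] = 0x0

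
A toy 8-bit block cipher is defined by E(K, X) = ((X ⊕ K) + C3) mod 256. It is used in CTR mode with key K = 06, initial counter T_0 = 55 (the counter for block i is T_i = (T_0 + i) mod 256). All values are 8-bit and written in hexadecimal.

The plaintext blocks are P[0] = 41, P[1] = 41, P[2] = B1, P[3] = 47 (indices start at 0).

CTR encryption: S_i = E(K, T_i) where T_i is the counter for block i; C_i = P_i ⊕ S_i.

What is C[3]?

C[0]: T = 55, S = E(K, T) = 16; 41 ⊕ 16 = 57.
C[1]: T = 56, S = E(K, T) = 13; 41 ⊕ 13 = 52.
C[2]: T = 57, S = E(K, T) = 14; B1 ⊕ 14 = A5.
C[3]: T = 58, S = E(K, T) = 21; 47 ⊕ 21 = 66.

C[3] = 66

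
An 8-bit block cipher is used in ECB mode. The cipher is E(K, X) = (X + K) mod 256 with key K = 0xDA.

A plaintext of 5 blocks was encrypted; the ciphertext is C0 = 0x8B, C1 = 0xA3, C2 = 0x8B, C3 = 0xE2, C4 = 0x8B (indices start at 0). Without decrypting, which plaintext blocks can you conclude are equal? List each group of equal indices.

ECB encrypts each block independently with the same key, so equal ciphertext blocks imply equal plaintext blocks.
C0 = C2 = C4 = 0x8B, so P0 = P2 = P4.

P0 = P2 = P4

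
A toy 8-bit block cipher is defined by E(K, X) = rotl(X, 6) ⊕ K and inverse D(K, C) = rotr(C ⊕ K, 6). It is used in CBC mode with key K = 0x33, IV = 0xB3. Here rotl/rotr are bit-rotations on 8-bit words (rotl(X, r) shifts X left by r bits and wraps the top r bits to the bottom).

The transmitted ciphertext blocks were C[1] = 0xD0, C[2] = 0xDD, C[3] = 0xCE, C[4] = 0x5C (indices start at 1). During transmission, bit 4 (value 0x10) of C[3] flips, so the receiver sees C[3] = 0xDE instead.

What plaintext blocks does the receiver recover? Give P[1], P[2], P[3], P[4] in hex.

P[1] = 0x3C, P[2] = 0x6B, P[3] = 0x6A, P[4] = 0x63

CBC decryption: P_i = D(K, C_i) ⊕ C_{i−1}, with C_{0} = IV.
Only C[3] changed, to 0xDE. In CBC, a change in C_i garbles P_i and flips the same bit in P_{i+1}. Decrypting the received ciphertext:
P[1]: D(K, 0xD0) = 0x8F; 0x8F ⊕ 0xB3 = 0x3C.
P[2]: D(K, 0xDD) = 0xBB; 0xBB ⊕ 0xD0 = 0x6B.
P[3]: D(K, 0xDE) = 0xB7; 0xB7 ⊕ 0xDD = 0x6A.
P[4]: D(K, 0x5C) = 0xBD; 0xBD ⊕ 0xDE = 0x63.
Blocks that differ from the original plaintext: P[3], P[4].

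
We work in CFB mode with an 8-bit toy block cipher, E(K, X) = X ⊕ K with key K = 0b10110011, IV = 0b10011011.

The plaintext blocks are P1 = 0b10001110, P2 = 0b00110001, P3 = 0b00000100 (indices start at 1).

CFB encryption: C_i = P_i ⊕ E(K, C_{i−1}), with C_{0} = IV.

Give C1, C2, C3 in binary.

C1 = 0b10100110, C2 = 0b00100100, C3 = 0b10010011

C1: E(K, 0b10011011) = 0b00101000; 0b10001110 ⊕ 0b00101000 = 0b10100110.
C2: E(K, 0b10100110) = 0b00010101; 0b00110001 ⊕ 0b00010101 = 0b00100100.
C3: E(K, 0b00100100) = 0b10010111; 0b00000100 ⊕ 0b10010111 = 0b10010011.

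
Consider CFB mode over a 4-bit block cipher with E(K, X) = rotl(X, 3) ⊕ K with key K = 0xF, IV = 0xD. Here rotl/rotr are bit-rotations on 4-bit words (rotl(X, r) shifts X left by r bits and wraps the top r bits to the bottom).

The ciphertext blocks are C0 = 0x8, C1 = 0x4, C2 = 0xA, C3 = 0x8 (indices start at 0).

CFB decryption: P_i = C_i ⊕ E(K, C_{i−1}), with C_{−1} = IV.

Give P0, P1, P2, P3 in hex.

P0 = 0x9, P1 = 0xF, P2 = 0x7, P3 = 0x2

P0: E(K, 0xD) = 0x1; 0x8 ⊕ 0x1 = 0x9.
P1: E(K, 0x8) = 0xB; 0x4 ⊕ 0xB = 0xF.
P2: E(K, 0x4) = 0xD; 0xA ⊕ 0xD = 0x7.
P3: E(K, 0xA) = 0xA; 0x8 ⊕ 0xA = 0x2.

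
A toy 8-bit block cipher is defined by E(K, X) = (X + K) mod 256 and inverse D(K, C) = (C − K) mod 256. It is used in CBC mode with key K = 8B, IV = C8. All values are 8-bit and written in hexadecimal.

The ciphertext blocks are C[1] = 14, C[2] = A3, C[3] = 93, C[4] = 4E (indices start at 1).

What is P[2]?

CBC decryption: P_i = D(K, C_i) ⊕ C_{i−1}, with C_{0} = IV.
P[2]: D(K, A3) = 18; 18 ⊕ 14 = 0C.

P[2] = 0C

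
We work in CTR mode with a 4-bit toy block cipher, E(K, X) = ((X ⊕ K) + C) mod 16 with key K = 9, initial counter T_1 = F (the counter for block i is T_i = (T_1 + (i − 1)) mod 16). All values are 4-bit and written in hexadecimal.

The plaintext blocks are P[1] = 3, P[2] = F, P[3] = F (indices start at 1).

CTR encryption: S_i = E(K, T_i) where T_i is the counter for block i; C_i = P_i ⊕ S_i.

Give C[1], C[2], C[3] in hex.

C[1] = 1, C[2] = A, C[3] = B

C[1]: T = F, S = E(K, T) = 2; 3 ⊕ 2 = 1.
C[2]: T = 0, S = E(K, T) = 5; F ⊕ 5 = A.
C[3]: T = 1, S = E(K, T) = 4; F ⊕ 4 = B.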